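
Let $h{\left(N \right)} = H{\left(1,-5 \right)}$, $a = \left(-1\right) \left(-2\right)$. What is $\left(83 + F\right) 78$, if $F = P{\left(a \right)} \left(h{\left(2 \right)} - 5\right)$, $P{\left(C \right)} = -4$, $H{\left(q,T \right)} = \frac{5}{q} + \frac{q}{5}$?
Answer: $\frac{32058}{5} \approx 6411.6$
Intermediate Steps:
$a = 2$
$H{\left(q,T \right)} = \frac{5}{q} + \frac{q}{5}$ ($H{\left(q,T \right)} = \frac{5}{q} + q \frac{1}{5} = \frac{5}{q} + \frac{q}{5}$)
$h{\left(N \right)} = \frac{26}{5}$ ($h{\left(N \right)} = \frac{5}{1} + \frac{1}{5} \cdot 1 = 5 \cdot 1 + \frac{1}{5} = 5 + \frac{1}{5} = \frac{26}{5}$)
$F = - \frac{4}{5}$ ($F = - 4 \left(\frac{26}{5} - 5\right) = \left(-4\right) \frac{1}{5} = - \frac{4}{5} \approx -0.8$)
$\left(83 + F\right) 78 = \left(83 - \frac{4}{5}\right) 78 = \frac{411}{5} \cdot 78 = \frac{32058}{5}$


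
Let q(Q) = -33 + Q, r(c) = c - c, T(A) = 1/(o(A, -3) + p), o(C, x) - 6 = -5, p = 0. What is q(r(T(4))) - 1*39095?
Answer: -39128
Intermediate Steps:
o(C, x) = 1 (o(C, x) = 6 - 5 = 1)
T(A) = 1 (T(A) = 1/(1 + 0) = 1/1 = 1)
r(c) = 0
q(r(T(4))) - 1*39095 = (-33 + 0) - 1*39095 = -33 - 39095 = -39128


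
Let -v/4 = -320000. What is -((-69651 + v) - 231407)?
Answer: -978942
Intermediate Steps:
v = 1280000 (v = -4*(-320000) = 1280000)
-((-69651 + v) - 231407) = -((-69651 + 1280000) - 231407) = -(1210349 - 231407) = -1*978942 = -978942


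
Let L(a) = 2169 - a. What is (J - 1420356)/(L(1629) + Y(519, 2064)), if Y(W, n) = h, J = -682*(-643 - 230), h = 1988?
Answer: -412485/1264 ≈ -326.33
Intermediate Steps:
J = 595386 (J = -682*(-873) = 595386)
Y(W, n) = 1988
(J - 1420356)/(L(1629) + Y(519, 2064)) = (595386 - 1420356)/((2169 - 1*1629) + 1988) = -824970/((2169 - 1629) + 1988) = -824970/(540 + 1988) = -824970/2528 = -824970*1/2528 = -412485/1264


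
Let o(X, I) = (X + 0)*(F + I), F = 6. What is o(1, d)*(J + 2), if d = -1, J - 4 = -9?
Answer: -15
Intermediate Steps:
J = -5 (J = 4 - 9 = -5)
o(X, I) = X*(6 + I) (o(X, I) = (X + 0)*(6 + I) = X*(6 + I))
o(1, d)*(J + 2) = (1*(6 - 1))*(-5 + 2) = (1*5)*(-3) = 5*(-3) = -15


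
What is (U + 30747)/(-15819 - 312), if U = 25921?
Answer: -56668/16131 ≈ -3.5130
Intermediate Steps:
(U + 30747)/(-15819 - 312) = (25921 + 30747)/(-15819 - 312) = 56668/(-16131) = 56668*(-1/16131) = -56668/16131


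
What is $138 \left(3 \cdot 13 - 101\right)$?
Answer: $-8556$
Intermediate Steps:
$138 \left(3 \cdot 13 - 101\right) = 138 \left(39 - 101\right) = 138 \left(-62\right) = -8556$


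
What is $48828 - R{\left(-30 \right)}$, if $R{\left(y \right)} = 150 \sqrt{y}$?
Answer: $48828 - 150 i \sqrt{30} \approx 48828.0 - 821.58 i$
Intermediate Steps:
$48828 - R{\left(-30 \right)} = 48828 - 150 \sqrt{-30} = 48828 - 150 i \sqrt{30}$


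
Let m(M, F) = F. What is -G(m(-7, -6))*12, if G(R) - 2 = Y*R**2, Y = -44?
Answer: 18984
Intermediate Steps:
G(R) = 2 - 44*R**2
-G(m(-7, -6))*12 = -(2 - 44*(-6)**2)*12 = -(2 - 44*36)*12 = -(2 - 1584)*12 = -(-1582)*12 = -1*(-18984) = 18984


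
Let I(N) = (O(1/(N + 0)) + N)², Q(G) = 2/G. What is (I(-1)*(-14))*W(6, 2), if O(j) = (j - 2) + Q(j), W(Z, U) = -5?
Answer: 2520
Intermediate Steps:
O(j) = -2 + j + 2/j (O(j) = (j - 2) + 2/j = (-2 + j) + 2/j = -2 + j + 2/j)
I(N) = (-2 + 1/N + 3*N)² (I(N) = ((-2 + 1/(N + 0) + 2/(1/(N + 0))) + N)² = ((-2 + 1/N + 2/(1/N)) + N)² = ((-2 + 1/N + 2*N) + N)² = (-2 + 1/N + 3*N)²)
(I(-1)*(-14))*W(6, 2) = (((1 - 2*(-1) + 3*(-1)²)²/(-1)²)*(-14))*(-5) = ((1*(1 + 2 + 3*1)²)*(-14))*(-5) = ((1*(1 + 2 + 3)²)*(-14))*(-5) = ((1*6²)*(-14))*(-5) = ((1*36)*(-14))*(-5) = (36*(-14))*(-5) = -504*(-5) = 2520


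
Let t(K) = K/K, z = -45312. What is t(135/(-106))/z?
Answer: -1/45312 ≈ -2.2069e-5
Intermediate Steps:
t(K) = 1
t(135/(-106))/z = 1/(-45312) = 1*(-1/45312) = -1/45312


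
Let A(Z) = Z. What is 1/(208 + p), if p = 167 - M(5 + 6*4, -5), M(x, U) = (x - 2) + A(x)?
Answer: 1/319 ≈ 0.0031348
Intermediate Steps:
M(x, U) = -2 + 2*x (M(x, U) = (x - 2) + x = (-2 + x) + x = -2 + 2*x)
p = 111 (p = 167 - (-2 + 2*(5 + 6*4)) = 167 - (-2 + 2*(5 + 24)) = 167 - (-2 + 2*29) = 167 - (-2 + 58) = 167 - 1*56 = 167 - 56 = 111)
1/(208 + p) = 1/(208 + 111) = 1/319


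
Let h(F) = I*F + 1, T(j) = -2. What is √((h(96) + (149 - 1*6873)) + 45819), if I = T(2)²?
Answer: 2*√9870 ≈ 198.70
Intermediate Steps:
I = 4 (I = (-2)² = 4)
h(F) = 1 + 4*F (h(F) = 4*F + 1 = 1 + 4*F)
√((h(96) + (149 - 1*6873)) + 45819) = √(((1 + 4*96) + (149 - 1*6873)) + 45819) = √(((1 + 384) + (149 - 6873)) + 45819) = √((385 - 6724) + 45819) = √(-6339 + 45819) = √39480 = 2*√9870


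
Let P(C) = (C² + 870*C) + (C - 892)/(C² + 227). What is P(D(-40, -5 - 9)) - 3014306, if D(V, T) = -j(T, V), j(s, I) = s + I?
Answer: -9317141468/3143 ≈ -2.9644e+6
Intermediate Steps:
j(s, I) = I + s
D(V, T) = -T - V (D(V, T) = -(V + T) = -(T + V) = -T - V)
P(C) = C² + 870*C + (-892 + C)/(227 + C²) (P(C) = (C² + 870*C) + (-892 + C)/(227 + C²) = C² + 870*C + (-892 + C)/(227 + C²))
P(D(-40, -5 - 9)) - 3014306 = (-892 + (-(-5 - 9) - 1*(-40))⁴ + 227*(-(-5 - 9) - 1*(-40))² + 870*(-(-5 - 9) - 1*(-40))³ + 197491*(-(-5 - 9) - 1*(-40)))/(227 + (-(-5 - 9) - 1*(-40))²) - 3014306 = (-892 + (-1*(-14) + 40)⁴ + 227*(-1*(-14) + 40)² + 870*(-1*(-14) + 40)³ + 197491*(-1*(-14) + 40))/(227 + (-1*(-14) + 40)²) - 3014306 = (-892 + (14 + 40)⁴ + 227*(14 + 40)² + 870*(14 + 40)³ + 197491*(14 + 40))/(227 + (14 + 40)²) - 3014306 = (-892 + 54⁴ + 227*54² + 870*54³ + 197491*54)/(227 + 54²) - 3014306 = (-892 + 8503056 + 227*2916 + 870*157464 + 10664514)/(227 + 2916) - 3014306 = (-892 + 8503056 + 661932 + 136993680 + 10664514)/3143 - 3014306 = (1/3143)*156822290 - 3014306 = 156822290/3143 - 3014306 = -9317141468/3143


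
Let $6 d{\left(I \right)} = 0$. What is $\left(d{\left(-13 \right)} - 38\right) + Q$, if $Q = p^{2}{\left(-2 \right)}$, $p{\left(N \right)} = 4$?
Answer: $-22$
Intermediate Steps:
$d{\left(I \right)} = 0$ ($d{\left(I \right)} = \frac{1}{6} \cdot 0 = 0$)
$Q = 16$ ($Q = 4^{2} = 16$)
$\left(d{\left(-13 \right)} - 38\right) + Q = \left(0 - 38\right) + 16 = -38 + 16 = -22$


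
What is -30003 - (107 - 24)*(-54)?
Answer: -25521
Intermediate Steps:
-30003 - (107 - 24)*(-54) = -30003 - 83*(-54) = -30003 - 1*(-4482) = -30003 + 4482 = -25521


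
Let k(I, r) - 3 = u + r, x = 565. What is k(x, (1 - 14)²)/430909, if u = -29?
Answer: 143/430909 ≈ 0.00033186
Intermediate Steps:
k(I, r) = -26 + r (k(I, r) = 3 + (-29 + r) = -26 + r)
k(x, (1 - 14)²)/430909 = (-26 + (1 - 14)²)/430909 = (-26 + (-13)²)*(1/430909) = (-26 + 169)*(1/430909) = 143*(1/430909) = 143/430909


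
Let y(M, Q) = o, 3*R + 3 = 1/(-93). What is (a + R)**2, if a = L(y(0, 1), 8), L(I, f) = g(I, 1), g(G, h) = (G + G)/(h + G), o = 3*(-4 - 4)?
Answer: 48330304/41177889 ≈ 1.1737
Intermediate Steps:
o = -24 (o = 3*(-8) = -24)
R = -280/279 (R = -1 + (1/3)/(-93) = -1 + (1/3)*(-1/93) = -1 - 1/279 = -280/279 ≈ -1.0036)
y(M, Q) = -24
g(G, h) = 2*G/(G + h) (g(G, h) = (2*G)/(G + h) = 2*G/(G + h))
L(I, f) = 2*I/(1 + I) (L(I, f) = 2*I/(I + 1) = 2*I/(1 + I))
a = 48/23 (a = 2*(-24)/(1 - 24) = 2*(-24)/(-23) = 2*(-24)*(-1/23) = 48/23 ≈ 2.0870)
(a + R)**2 = (48/23 - 280/279)**2 = (6952/6417)**2 = 48330304/41177889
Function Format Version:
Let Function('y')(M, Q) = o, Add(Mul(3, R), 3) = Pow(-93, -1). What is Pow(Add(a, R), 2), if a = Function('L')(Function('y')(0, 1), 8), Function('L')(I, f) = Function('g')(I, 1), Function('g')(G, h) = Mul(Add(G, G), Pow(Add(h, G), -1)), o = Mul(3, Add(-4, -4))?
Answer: Rational(48330304, 41177889) ≈ 1.1737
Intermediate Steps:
o = -24 (o = Mul(3, -8) = -24)
R = Rational(-280, 279) (R = Add(-1, Mul(Rational(1, 3), Pow(-93, -1))) = Add(-1, Mul(Rational(1, 3), Rational(-1, 93))) = Add(-1, Rational(-1, 279)) = Rational(-280, 279) ≈ -1.0036)
Function('y')(M, Q) = -24
Function('g')(G, h) = Mul(2, G, Pow(Add(G, h), -1)) (Function('g')(G, h) = Mul(Mul(2, G), Pow(Add(G, h), -1)) = Mul(2, G, Pow(Add(G, h), -1)))
Function('L')(I, f) = Mul(2, I, Pow(Add(1, I), -1)) (Function('L')(I, f) = Mul(2, I, Pow(Add(I, 1), -1)) = Mul(2, I, Pow(Add(1, I), -1)))
a = Rational(48, 23) (a = Mul(2, -24, Pow(Add(1, -24), -1)) = Mul(2, -24, Pow(-23, -1)) = Mul(2, -24, Rational(-1, 23)) = Rational(48, 23) ≈ 2.0870)
Pow(Add(a, R), 2) = Pow(Add(Rational(48, 23), Rational(-280, 279)), 2) = Pow(Rational(6952, 6417), 2) = Rational(48330304, 41177889)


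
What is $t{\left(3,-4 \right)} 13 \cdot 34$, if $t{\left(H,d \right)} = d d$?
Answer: $7072$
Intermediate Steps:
$t{\left(H,d \right)} = d^{2}$
$t{\left(3,-4 \right)} 13 \cdot 34 = \left(-4\right)^{2} \cdot 13 \cdot 34 = 16 \cdot 13 \cdot 34 = 208 \cdot 34 = 7072$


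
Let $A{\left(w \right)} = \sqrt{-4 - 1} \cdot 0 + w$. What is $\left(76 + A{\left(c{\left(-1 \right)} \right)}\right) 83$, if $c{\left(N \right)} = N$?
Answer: $6225$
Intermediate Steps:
$A{\left(w \right)} = w$ ($A{\left(w \right)} = \sqrt{-5} \cdot 0 + w = i \sqrt{5} \cdot 0 + w = 0 + w = w$)
$\left(76 + A{\left(c{\left(-1 \right)} \right)}\right) 83 = \left(76 - 1\right) 83 = 75 \cdot 83 = 6225$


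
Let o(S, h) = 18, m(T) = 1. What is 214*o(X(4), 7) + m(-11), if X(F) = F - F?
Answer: 3853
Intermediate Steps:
X(F) = 0
214*o(X(4), 7) + m(-11) = 214*18 + 1 = 3852 + 1 = 3853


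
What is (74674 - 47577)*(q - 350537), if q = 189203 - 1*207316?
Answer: -9989309050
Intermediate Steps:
q = -18113 (q = 189203 - 207316 = -18113)
(74674 - 47577)*(q - 350537) = (74674 - 47577)*(-18113 - 350537) = 27097*(-368650) = -9989309050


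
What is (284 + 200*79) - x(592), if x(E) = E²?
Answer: -334380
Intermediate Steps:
(284 + 200*79) - x(592) = (284 + 200*79) - 1*592² = (284 + 15800) - 1*350464 = 16084 - 350464 = -334380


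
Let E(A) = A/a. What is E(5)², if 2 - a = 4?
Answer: 25/4 ≈ 6.2500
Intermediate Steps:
a = -2 (a = 2 - 1*4 = 2 - 4 = -2)
E(A) = -A/2 (E(A) = A/(-2) = A*(-½) = -A/2)
E(5)² = (-½*5)² = (-5/2)² = 25/4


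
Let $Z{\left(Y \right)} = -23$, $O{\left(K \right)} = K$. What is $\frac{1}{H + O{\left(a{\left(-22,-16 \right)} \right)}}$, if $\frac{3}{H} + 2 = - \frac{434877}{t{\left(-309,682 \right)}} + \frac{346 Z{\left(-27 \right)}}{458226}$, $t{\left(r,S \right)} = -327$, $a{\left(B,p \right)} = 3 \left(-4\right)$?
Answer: $- \frac{33161611022}{397864412313} \approx -0.083349$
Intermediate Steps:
$a{\left(B,p \right)} = -12$
$H = \frac{74919951}{33161611022}$ ($H = \frac{3}{-2 + \left(- \frac{434877}{-327} + \frac{346 \left(-23\right)}{458226}\right)} = \frac{3}{-2 - - \frac{33211557656}{24973317}} = \frac{3}{-2 + \left(\frac{144959}{109} - \frac{3979}{229113}\right)} = \frac{3}{-2 + \frac{33211557656}{24973317}} = \frac{3}{\frac{33161611022}{24973317}} = 3 \cdot \frac{24973317}{33161611022} = \frac{74919951}{33161611022} \approx 0.0022592$)
$\frac{1}{H + O{\left(a{\left(-22,-16 \right)} \right)}} = \frac{1}{\frac{74919951}{33161611022} - 12} = \frac{1}{- \frac{397864412313}{33161611022}} = - \frac{33161611022}{397864412313}$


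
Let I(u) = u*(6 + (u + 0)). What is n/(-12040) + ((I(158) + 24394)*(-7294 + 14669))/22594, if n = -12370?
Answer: 223360037889/13601588 ≈ 16422.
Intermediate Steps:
I(u) = u*(6 + u)
n/(-12040) + ((I(158) + 24394)*(-7294 + 14669))/22594 = -12370/(-12040) + ((158*(6 + 158) + 24394)*(-7294 + 14669))/22594 = -12370*(-1/12040) + ((158*164 + 24394)*7375)*(1/22594) = 1237/1204 + ((25912 + 24394)*7375)*(1/22594) = 1237/1204 + (50306*7375)*(1/22594) = 1237/1204 + 371006750*(1/22594) = 1237/1204 + 185503375/11297 = 223360037889/13601588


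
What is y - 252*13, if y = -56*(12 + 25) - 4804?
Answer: -10152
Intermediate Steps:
y = -6876 (y = -56*37 - 4804 = -2072 - 4804 = -6876)
y - 252*13 = -6876 - 252*13 = -6876 - 1*3276 = -6876 - 3276 = -10152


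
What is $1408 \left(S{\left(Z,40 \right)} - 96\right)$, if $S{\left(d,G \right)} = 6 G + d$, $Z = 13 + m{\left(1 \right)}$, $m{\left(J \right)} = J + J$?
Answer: $223872$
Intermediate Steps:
$m{\left(J \right)} = 2 J$
$Z = 15$ ($Z = 13 + 2 \cdot 1 = 13 + 2 = 15$)
$S{\left(d,G \right)} = d + 6 G$
$1408 \left(S{\left(Z,40 \right)} - 96\right) = 1408 \left(\left(15 + 6 \cdot 40\right) - 96\right) = 1408 \left(\left(15 + 240\right) - 96\right) = 1408 \left(255 - 96\right) = 1408 \cdot 159 = 223872$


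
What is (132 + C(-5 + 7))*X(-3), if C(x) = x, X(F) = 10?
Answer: 1340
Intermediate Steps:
(132 + C(-5 + 7))*X(-3) = (132 + (-5 + 7))*10 = (132 + 2)*10 = 134*10 = 1340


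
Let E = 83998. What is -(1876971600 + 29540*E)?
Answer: -4358272520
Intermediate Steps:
-(1876971600 + 29540*E) = -29540/(1/(83998 + 63540)) = -29540/(1/147538) = -29540/1/147538 = -29540*147538 = -4358272520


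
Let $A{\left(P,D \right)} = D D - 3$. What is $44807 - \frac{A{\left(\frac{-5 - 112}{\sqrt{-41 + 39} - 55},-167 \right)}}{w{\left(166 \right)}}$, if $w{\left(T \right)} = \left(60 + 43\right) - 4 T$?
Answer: $\frac{25164613}{561} \approx 44857.0$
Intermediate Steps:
$A{\left(P,D \right)} = -3 + D^{2}$ ($A{\left(P,D \right)} = D^{2} - 3 = -3 + D^{2}$)
$w{\left(T \right)} = 103 - 4 T$
$44807 - \frac{A{\left(\frac{-5 - 112}{\sqrt{-41 + 39} - 55},-167 \right)}}{w{\left(166 \right)}} = 44807 - \frac{-3 + \left(-167\right)^{2}}{103 - 664} = 44807 - \frac{-3 + 27889}{103 - 664} = 44807 - \frac{27886}{-561} = 44807 - 27886 \left(- \frac{1}{561}\right) = 44807 - - \frac{27886}{561} = 44807 + \frac{27886}{561} = \frac{25164613}{561}$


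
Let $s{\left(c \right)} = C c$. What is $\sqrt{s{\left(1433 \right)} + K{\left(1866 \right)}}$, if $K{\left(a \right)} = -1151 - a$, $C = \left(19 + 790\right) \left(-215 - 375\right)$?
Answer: $i \sqrt{683988247} \approx 26153.0 i$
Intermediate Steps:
$C = -477310$ ($C = 809 \left(-590\right) = -477310$)
$s{\left(c \right)} = - 477310 c$
$\sqrt{s{\left(1433 \right)} + K{\left(1866 \right)}} = \sqrt{\left(-477310\right) 1433 - 3017} = \sqrt{-683985230 - 3017} = \sqrt{-683988247} = i \sqrt{683988247}$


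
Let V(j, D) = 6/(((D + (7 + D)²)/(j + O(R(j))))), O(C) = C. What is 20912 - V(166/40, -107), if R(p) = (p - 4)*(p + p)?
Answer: 1591402951/76100 ≈ 20912.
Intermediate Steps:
R(p) = 2*p*(-4 + p) (R(p) = (-4 + p)*(2*p) = 2*p*(-4 + p))
V(j, D) = 6*(j + 2*j*(-4 + j))/(D + (7 + D)²) (V(j, D) = 6/(((D + (7 + D)²)/(j + 2*j*(-4 + j)))) = 6*((j + 2*j*(-4 + j))/(D + (7 + D)²)) = 6*(j + 2*j*(-4 + j))/(D + (7 + D)²))
20912 - V(166/40, -107) = 20912 - 6*166/40*(-7 + 2*(166/40))/(-107 + (7 - 107)²) = 20912 - 6*166*(1/40)*(-7 + 2*(166*(1/40)))/(-107 + (-100)²) = 20912 - 6*83*(-7 + 2*(83/20))/(20*(-107 + 10000)) = 20912 - 6*83*(-7 + 83/10)/(20*9893) = 20912 - 6*83*13/(20*9893*10) = 20912 - 1*249/76100 = 20912 - 249/76100 = 1591402951/76100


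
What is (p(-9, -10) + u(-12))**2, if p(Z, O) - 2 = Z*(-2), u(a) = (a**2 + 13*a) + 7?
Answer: 225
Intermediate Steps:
u(a) = 7 + a**2 + 13*a
p(Z, O) = 2 - 2*Z (p(Z, O) = 2 + Z*(-2) = 2 - 2*Z)
(p(-9, -10) + u(-12))**2 = ((2 - 2*(-9)) + (7 + (-12)**2 + 13*(-12)))**2 = ((2 + 18) + (7 + 144 - 156))**2 = (20 - 5)**2 = 15**2 = 225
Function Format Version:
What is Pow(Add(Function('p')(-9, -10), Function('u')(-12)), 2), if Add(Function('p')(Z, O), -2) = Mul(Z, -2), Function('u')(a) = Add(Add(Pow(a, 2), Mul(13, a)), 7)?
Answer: 225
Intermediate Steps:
Function('u')(a) = Add(7, Pow(a, 2), Mul(13, a))
Function('p')(Z, O) = Add(2, Mul(-2, Z)) (Function('p')(Z, O) = Add(2, Mul(Z, -2)) = Add(2, Mul(-2, Z)))
Pow(Add(Function('p')(-9, -10), Function('u')(-12)), 2) = Pow(Add(Add(2, Mul(-2, -9)), Add(7, Pow(-12, 2), Mul(13, -12))), 2) = Pow(Add(Add(2, 18), Add(7, 144, -156)), 2) = Pow(Add(20, -5), 2) = Pow(15, 2) = 225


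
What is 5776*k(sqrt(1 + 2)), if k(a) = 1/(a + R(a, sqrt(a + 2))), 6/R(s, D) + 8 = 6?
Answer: -2888 - 2888*sqrt(3)/3 ≈ -4555.4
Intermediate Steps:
R(s, D) = -3 (R(s, D) = 6/(-8 + 6) = 6/(-2) = 6*(-1/2) = -3)
k(a) = 1/(-3 + a) (k(a) = 1/(a - 3) = 1/(-3 + a))
5776*k(sqrt(1 + 2)) = 5776/(-3 + sqrt(1 + 2)) = 5776/(-3 + sqrt(3))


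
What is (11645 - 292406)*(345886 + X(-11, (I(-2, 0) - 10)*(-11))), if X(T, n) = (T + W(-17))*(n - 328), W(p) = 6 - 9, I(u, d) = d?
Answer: -97968181818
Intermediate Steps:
W(p) = -3
X(T, n) = (-328 + n)*(-3 + T) (X(T, n) = (T - 3)*(n - 328) = (-3 + T)*(-328 + n) = (-328 + n)*(-3 + T))
(11645 - 292406)*(345886 + X(-11, (I(-2, 0) - 10)*(-11))) = (11645 - 292406)*(345886 + (984 - 328*(-11) - 3*(0 - 10)*(-11) - 11*(0 - 10)*(-11))) = -280761*(345886 + (984 + 3608 - (-30)*(-11) - (-110)*(-11))) = -280761*(345886 + (984 + 3608 - 3*110 - 11*110)) = -280761*(345886 + (984 + 3608 - 330 - 1210)) = -280761*(345886 + 3052) = -280761*348938 = -97968181818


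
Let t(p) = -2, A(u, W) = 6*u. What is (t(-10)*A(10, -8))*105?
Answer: -12600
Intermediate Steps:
(t(-10)*A(10, -8))*105 = -12*10*105 = -2*60*105 = -120*105 = -12600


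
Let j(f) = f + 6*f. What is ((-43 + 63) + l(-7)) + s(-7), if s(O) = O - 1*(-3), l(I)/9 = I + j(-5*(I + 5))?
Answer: 583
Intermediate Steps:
j(f) = 7*f
l(I) = -1575 - 306*I (l(I) = 9*(I + 7*(-5*(I + 5))) = 9*(I + 7*(-5*(5 + I))) = 9*(I + 7*(-25 - 5*I)) = 9*(I + (-175 - 35*I)) = 9*(-175 - 34*I) = -1575 - 306*I)
s(O) = 3 + O (s(O) = O + 3 = 3 + O)
((-43 + 63) + l(-7)) + s(-7) = ((-43 + 63) + (-1575 - 306*(-7))) + (3 - 7) = (20 + (-1575 + 2142)) - 4 = (20 + 567) - 4 = 587 - 4 = 583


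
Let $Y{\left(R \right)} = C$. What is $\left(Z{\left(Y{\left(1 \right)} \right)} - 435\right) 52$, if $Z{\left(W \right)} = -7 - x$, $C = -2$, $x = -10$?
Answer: $-22464$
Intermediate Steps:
$Y{\left(R \right)} = -2$
$Z{\left(W \right)} = 3$ ($Z{\left(W \right)} = -7 - -10 = -7 + 10 = 3$)
$\left(Z{\left(Y{\left(1 \right)} \right)} - 435\right) 52 = \left(3 - 435\right) 52 = \left(-432\right) 52 = -22464$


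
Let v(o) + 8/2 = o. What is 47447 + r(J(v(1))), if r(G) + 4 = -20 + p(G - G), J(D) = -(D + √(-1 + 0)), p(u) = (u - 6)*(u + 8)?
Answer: 47375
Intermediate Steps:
v(o) = -4 + o
p(u) = (-6 + u)*(8 + u)
J(D) = -I - D (J(D) = -(D + √(-1)) = -(D + I) = -(I + D) = -I - D)
r(G) = -72 (r(G) = -4 + (-20 + (-48 + (G - G)² + 2*(G - G))) = -4 + (-20 + (-48 + 0² + 2*0)) = -4 + (-20 + (-48 + 0 + 0)) = -4 + (-20 - 48) = -4 - 68 = -72)
47447 + r(J(v(1))) = 47447 - 72 = 47375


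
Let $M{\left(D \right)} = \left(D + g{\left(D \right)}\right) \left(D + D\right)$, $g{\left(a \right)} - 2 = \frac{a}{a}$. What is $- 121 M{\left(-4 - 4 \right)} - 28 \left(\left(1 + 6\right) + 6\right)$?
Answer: $-10044$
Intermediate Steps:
$g{\left(a \right)} = 3$ ($g{\left(a \right)} = 2 + \frac{a}{a} = 2 + 1 = 3$)
$M{\left(D \right)} = 2 D \left(3 + D\right)$ ($M{\left(D \right)} = \left(D + 3\right) \left(D + D\right) = \left(3 + D\right) 2 D = 2 D \left(3 + D\right)$)
$- 121 M{\left(-4 - 4 \right)} - 28 \left(\left(1 + 6\right) + 6\right) = - 121 \cdot 2 \left(-4 - 4\right) \left(3 - 8\right) - 28 \left(\left(1 + 6\right) + 6\right) = - 121 \cdot 2 \left(-4 - 4\right) \left(3 - 8\right) - 28 \left(7 + 6\right) = - 121 \cdot 2 \left(-8\right) \left(3 - 8\right) - 364 = - 121 \cdot 2 \left(-8\right) \left(-5\right) - 364 = \left(-121\right) 80 - 364 = -9680 - 364 = -10044$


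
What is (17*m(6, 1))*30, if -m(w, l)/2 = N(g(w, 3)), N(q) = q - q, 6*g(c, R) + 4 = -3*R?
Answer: 0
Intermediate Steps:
g(c, R) = -2/3 - R/2 (g(c, R) = -2/3 + (-3*R)/6 = -2/3 - R/2)
N(q) = 0
m(w, l) = 0 (m(w, l) = -2*0 = 0)
(17*m(6, 1))*30 = (17*0)*30 = 0*30 = 0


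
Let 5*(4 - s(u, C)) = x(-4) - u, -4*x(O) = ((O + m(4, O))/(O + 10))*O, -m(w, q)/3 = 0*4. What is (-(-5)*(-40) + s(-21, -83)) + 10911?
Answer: 160664/15 ≈ 10711.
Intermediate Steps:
m(w, q) = 0 (m(w, q) = -0*4 = -3*0 = 0)
x(O) = -O²/(4*(10 + O)) (x(O) = -(O + 0)/(O + 10)*O/4 = -O/(10 + O)*O/4 = -O²/(4*(10 + O)))
s(u, C) = 62/15 + u/5 (s(u, C) = 4 - (-1*(-4)²/(40 + 4*(-4)) - u)/5 = 4 - (-1*16/(40 - 16) - u)/5 = 4 - (-1*16/24 - u)/5 = 4 - (-1*16*1/24 - u)/5 = 4 - (-⅔ - u)/5 = 4 + (2/15 + u/5) = 62/15 + u/5)
(-(-5)*(-40) + s(-21, -83)) + 10911 = (-(-5)*(-40) + (62/15 + (⅕)*(-21))) + 10911 = (-5*40 + (62/15 - 21/5)) + 10911 = (-200 - 1/15) + 10911 = -3001/15 + 10911 = 160664/15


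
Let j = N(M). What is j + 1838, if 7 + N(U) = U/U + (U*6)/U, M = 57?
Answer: 1838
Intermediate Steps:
N(U) = 0 (N(U) = -7 + (U/U + (U*6)/U) = -7 + (1 + (6*U)/U) = -7 + (1 + 6) = -7 + 7 = 0)
j = 0
j + 1838 = 0 + 1838 = 1838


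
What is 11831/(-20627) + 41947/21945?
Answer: 605609474/452659515 ≈ 1.3379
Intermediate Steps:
11831/(-20627) + 41947/21945 = 11831*(-1/20627) + 41947*(1/21945) = -11831/20627 + 41947/21945 = 605609474/452659515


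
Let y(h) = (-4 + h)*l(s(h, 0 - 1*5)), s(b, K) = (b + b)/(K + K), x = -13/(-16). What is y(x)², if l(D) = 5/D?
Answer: 1625625/169 ≈ 9619.1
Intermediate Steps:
x = 13/16 (x = -13*(-1/16) = 13/16 ≈ 0.81250)
s(b, K) = b/K (s(b, K) = (2*b)/((2*K)) = (2*b)*(1/(2*K)) = b/K)
y(h) = -25*(-4 + h)/h (y(h) = (-4 + h)*(5/((h/(0 - 1*5)))) = (-4 + h)*(5/((h/(0 - 5)))) = (-4 + h)*(5/((h/(-5)))) = (-4 + h)*(5/((h*(-⅕)))) = (-4 + h)*(5/((-h/5))) = (-4 + h)*(5*(-5/h)) = (-4 + h)*(-25/h) = -25*(-4 + h)/h)
y(x)² = (-25 + 100/(13/16))² = (-25 + 100*(16/13))² = (-25 + 1600/13)² = (1275/13)² = 1625625/169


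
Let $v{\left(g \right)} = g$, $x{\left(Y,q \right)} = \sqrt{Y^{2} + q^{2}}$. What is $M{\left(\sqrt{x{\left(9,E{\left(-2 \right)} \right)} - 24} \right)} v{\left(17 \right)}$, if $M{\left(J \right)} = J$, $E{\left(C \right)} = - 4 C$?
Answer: $17 \sqrt{-24 + \sqrt{145}} \approx 58.788 i$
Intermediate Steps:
$M{\left(\sqrt{x{\left(9,E{\left(-2 \right)} \right)} - 24} \right)} v{\left(17 \right)} = \sqrt{\sqrt{9^{2} + \left(\left(-4\right) \left(-2\right)\right)^{2}} - 24} \cdot 17 = \sqrt{\sqrt{81 + 8^{2}} - 24} \cdot 17 = \sqrt{\sqrt{81 + 64} - 24} \cdot 17 = \sqrt{\sqrt{145} - 24} \cdot 17 = \sqrt{-24 + \sqrt{145}} \cdot 17 = 17 \sqrt{-24 + \sqrt{145}}$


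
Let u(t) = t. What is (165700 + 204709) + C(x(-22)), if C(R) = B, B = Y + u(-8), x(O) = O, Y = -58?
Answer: 370343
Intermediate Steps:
B = -66 (B = -58 - 8 = -66)
C(R) = -66
(165700 + 204709) + C(x(-22)) = (165700 + 204709) - 66 = 370409 - 66 = 370343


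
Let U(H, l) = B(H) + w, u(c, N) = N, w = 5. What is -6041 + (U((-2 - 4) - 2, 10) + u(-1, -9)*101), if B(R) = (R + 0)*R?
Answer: -6881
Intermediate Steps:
B(R) = R² (B(R) = R*R = R²)
U(H, l) = 5 + H² (U(H, l) = H² + 5 = 5 + H²)
-6041 + (U((-2 - 4) - 2, 10) + u(-1, -9)*101) = -6041 + ((5 + ((-2 - 4) - 2)²) - 9*101) = -6041 + ((5 + (-6 - 2)²) - 909) = -6041 + ((5 + (-8)²) - 909) = -6041 + ((5 + 64) - 909) = -6041 + (69 - 909) = -6041 - 840 = -6881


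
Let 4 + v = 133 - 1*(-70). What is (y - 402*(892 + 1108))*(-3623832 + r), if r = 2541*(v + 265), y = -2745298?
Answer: 8677352144784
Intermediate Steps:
v = 199 (v = -4 + (133 - 1*(-70)) = -4 + (133 + 70) = -4 + 203 = 199)
r = 1179024 (r = 2541*(199 + 265) = 2541*464 = 1179024)
(y - 402*(892 + 1108))*(-3623832 + r) = (-2745298 - 402*(892 + 1108))*(-3623832 + 1179024) = (-2745298 - 402*2000)*(-2444808) = (-2745298 - 804000)*(-2444808) = -3549298*(-2444808) = 8677352144784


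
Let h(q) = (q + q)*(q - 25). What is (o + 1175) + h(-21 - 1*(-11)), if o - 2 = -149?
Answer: 1728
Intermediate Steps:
o = -147 (o = 2 - 149 = -147)
h(q) = 2*q*(-25 + q) (h(q) = (2*q)*(-25 + q) = 2*q*(-25 + q))
(o + 1175) + h(-21 - 1*(-11)) = (-147 + 1175) + 2*(-21 - 1*(-11))*(-25 + (-21 - 1*(-11))) = 1028 + 2*(-21 + 11)*(-25 + (-21 + 11)) = 1028 + 2*(-10)*(-25 - 10) = 1028 + 2*(-10)*(-35) = 1028 + 700 = 1728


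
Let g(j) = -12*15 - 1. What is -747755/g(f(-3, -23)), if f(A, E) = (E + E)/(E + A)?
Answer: 747755/181 ≈ 4131.2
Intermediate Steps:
f(A, E) = 2*E/(A + E) (f(A, E) = (2*E)/(A + E) = 2*E/(A + E))
g(j) = -181 (g(j) = -180 - 1 = -181)
-747755/g(f(-3, -23)) = -747755/(-181) = -747755*(-1/181) = 747755/181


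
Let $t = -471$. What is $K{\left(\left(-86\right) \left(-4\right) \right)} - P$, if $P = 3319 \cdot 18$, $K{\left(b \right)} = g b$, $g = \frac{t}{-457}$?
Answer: $- \frac{27140070}{457} \approx -59387.0$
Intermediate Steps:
$g = \frac{471}{457}$ ($g = - \frac{471}{-457} = \left(-471\right) \left(- \frac{1}{457}\right) = \frac{471}{457} \approx 1.0306$)
$K{\left(b \right)} = \frac{471 b}{457}$
$P = 59742$
$K{\left(\left(-86\right) \left(-4\right) \right)} - P = \frac{471 \left(\left(-86\right) \left(-4\right)\right)}{457} - 59742 = \frac{471}{457} \cdot 344 - 59742 = \frac{162024}{457} - 59742 = - \frac{27140070}{457}$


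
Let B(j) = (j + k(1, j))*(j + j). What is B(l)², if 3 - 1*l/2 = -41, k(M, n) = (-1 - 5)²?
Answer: 476286976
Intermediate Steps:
k(M, n) = 36 (k(M, n) = (-6)² = 36)
l = 88 (l = 6 - 2*(-41) = 6 + 82 = 88)
B(j) = 2*j*(36 + j) (B(j) = (j + 36)*(j + j) = (36 + j)*(2*j) = 2*j*(36 + j))
B(l)² = (2*88*(36 + 88))² = (2*88*124)² = 21824² = 476286976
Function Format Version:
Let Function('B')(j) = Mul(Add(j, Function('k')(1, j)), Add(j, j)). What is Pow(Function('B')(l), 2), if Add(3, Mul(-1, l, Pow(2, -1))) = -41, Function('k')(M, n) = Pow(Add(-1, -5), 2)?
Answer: 476286976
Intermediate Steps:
Function('k')(M, n) = 36 (Function('k')(M, n) = Pow(-6, 2) = 36)
l = 88 (l = Add(6, Mul(-2, -41)) = Add(6, 82) = 88)
Function('B')(j) = Mul(2, j, Add(36, j)) (Function('B')(j) = Mul(Add(j, 36), Add(j, j)) = Mul(Add(36, j), Mul(2, j)) = Mul(2, j, Add(36, j)))
Pow(Function('B')(l), 2) = Pow(Mul(2, 88, Add(36, 88)), 2) = Pow(Mul(2, 88, 124), 2) = Pow(21824, 2) = 476286976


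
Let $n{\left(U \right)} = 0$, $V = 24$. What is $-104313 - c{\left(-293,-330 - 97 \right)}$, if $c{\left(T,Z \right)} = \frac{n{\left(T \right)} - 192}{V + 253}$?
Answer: $- \frac{28894509}{277} \approx -1.0431 \cdot 10^{5}$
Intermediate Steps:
$c{\left(T,Z \right)} = - \frac{192}{277}$ ($c{\left(T,Z \right)} = \frac{0 - 192}{24 + 253} = - \frac{192}{277}$)
$-104313 - c{\left(-293,-330 - 97 \right)} = -104313 - - \frac{192}{277} = -104313 + \frac{192}{277} = - \frac{28894509}{277}$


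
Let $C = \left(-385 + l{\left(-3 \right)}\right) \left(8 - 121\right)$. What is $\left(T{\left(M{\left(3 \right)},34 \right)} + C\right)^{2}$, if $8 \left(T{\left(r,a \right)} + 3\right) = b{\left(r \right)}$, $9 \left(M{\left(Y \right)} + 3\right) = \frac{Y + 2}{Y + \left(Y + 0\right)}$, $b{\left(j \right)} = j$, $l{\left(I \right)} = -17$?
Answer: $\frac{385045606611241}{186624} \approx 2.0632 \cdot 10^{9}$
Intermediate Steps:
$M{\left(Y \right)} = -3 + \frac{2 + Y}{18 Y}$ ($M{\left(Y \right)} = -3 + \frac{\left(Y + 2\right) \frac{1}{Y + \left(Y + 0\right)}}{9} = -3 + \frac{\left(2 + Y\right) \frac{1}{Y + Y}}{9} = -3 + \frac{\left(2 + Y\right) \frac{1}{2 Y}}{9} = -3 + \frac{\frac{1}{2} \frac{1}{Y} \left(2 + Y\right)}{9} = -3 + \frac{2 + Y}{18 Y}$)
$T{\left(r,a \right)} = -3 + \frac{r}{8}$
$C = 45426$ ($C = \left(-385 - 17\right) \left(8 - 121\right) = \left(-402\right) \left(-113\right) = 45426$)
$\left(T{\left(M{\left(3 \right)},34 \right)} + C\right)^{2} = \left(\left(-3 + \frac{\frac{1}{18} \cdot \frac{1}{3} \left(2 - 159\right)}{8}\right) + 45426\right)^{2} = \left(\left(-3 + \frac{\frac{1}{18} \cdot \frac{1}{3} \left(-157\right)}{8}\right) + 45426\right)^{2} = \left(\left(-3 + \frac{1}{8} \left(- \frac{157}{54}\right)\right) + 45426\right)^{2} = \left(\left(-3 - \frac{157}{432}\right) + 45426\right)^{2} = \left(- \frac{1453}{432} + 45426\right)^{2} = \left(\frac{19622579}{432}\right)^{2} = \frac{385045606611241}{186624}$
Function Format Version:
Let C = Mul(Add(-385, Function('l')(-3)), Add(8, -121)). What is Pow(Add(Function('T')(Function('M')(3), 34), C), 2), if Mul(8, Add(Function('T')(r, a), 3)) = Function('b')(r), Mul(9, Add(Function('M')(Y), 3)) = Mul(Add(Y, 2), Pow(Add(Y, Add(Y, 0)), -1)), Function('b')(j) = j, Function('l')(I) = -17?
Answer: Rational(385045606611241, 186624) ≈ 2.0632e+9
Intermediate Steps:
Function('M')(Y) = Add(-3, Mul(Rational(1, 18), Pow(Y, -1), Add(2, Y))) (Function('M')(Y) = Add(-3, Mul(Rational(1, 9), Mul(Add(Y, 2), Pow(Add(Y, Add(Y, 0)), -1)))) = Add(-3, Mul(Rational(1, 9), Mul(Add(2, Y), Pow(Add(Y, Y), -1)))) = Add(-3, Mul(Rational(1, 9), Mul(Add(2, Y), Pow(Mul(2, Y), -1)))) = Add(-3, Mul(Rational(1, 9), Mul(Add(2, Y), Mul(Rational(1, 2), Pow(Y, -1))))) = Add(-3, Mul(Rational(1, 9), Mul(Rational(1, 2), Pow(Y, -1), Add(2, Y)))) = Add(-3, Mul(Rational(1, 18), Pow(Y, -1), Add(2, Y))))
Function('T')(r, a) = Add(-3, Mul(Rational(1, 8), r))
C = 45426 (C = Mul(Add(-385, -17), Add(8, -121)) = Mul(-402, -113) = 45426)
Pow(Add(Function('T')(Function('M')(3), 34), C), 2) = Pow(Add(Add(-3, Mul(Rational(1, 8), Mul(Rational(1, 18), Pow(3, -1), Add(2, Mul(-53, 3))))), 45426), 2) = Pow(Add(Add(-3, Mul(Rational(1, 8), Mul(Rational(1, 18), Rational(1, 3), Add(2, -159)))), 45426), 2) = Pow(Add(Add(-3, Mul(Rational(1, 8), Mul(Rational(1, 18), Rational(1, 3), -157))), 45426), 2) = Pow(Add(Add(-3, Mul(Rational(1, 8), Rational(-157, 54))), 45426), 2) = Pow(Add(Add(-3, Rational(-157, 432)), 45426), 2) = Pow(Add(Rational(-1453, 432), 45426), 2) = Pow(Rational(19622579, 432), 2) = Rational(385045606611241, 186624)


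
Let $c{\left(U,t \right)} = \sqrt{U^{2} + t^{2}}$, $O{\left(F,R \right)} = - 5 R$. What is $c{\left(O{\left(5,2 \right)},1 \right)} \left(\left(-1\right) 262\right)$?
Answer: $- 262 \sqrt{101} \approx -2633.1$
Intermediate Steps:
$c{\left(O{\left(5,2 \right)},1 \right)} \left(\left(-1\right) 262\right) = \sqrt{\left(\left(-5\right) 2\right)^{2} + 1^{2}} \left(\left(-1\right) 262\right) = \sqrt{\left(-10\right)^{2} + 1} \left(-262\right) = \sqrt{100 + 1} \left(-262\right) = \sqrt{101} \left(-262\right) = - 262 \sqrt{101}$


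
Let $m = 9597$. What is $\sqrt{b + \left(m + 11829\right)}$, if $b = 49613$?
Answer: $\sqrt{71039} \approx 266.53$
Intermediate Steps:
$\sqrt{b + \left(m + 11829\right)} = \sqrt{49613 + \left(9597 + 11829\right)} = \sqrt{49613 + 21426} = \sqrt{71039}$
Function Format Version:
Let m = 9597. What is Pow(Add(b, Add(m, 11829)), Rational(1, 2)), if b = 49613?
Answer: Pow(71039, Rational(1, 2)) ≈ 266.53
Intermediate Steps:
Pow(Add(b, Add(m, 11829)), Rational(1, 2)) = Pow(Add(49613, Add(9597, 11829)), Rational(1, 2)) = Pow(Add(49613, 21426), Rational(1, 2)) = Pow(71039, Rational(1, 2))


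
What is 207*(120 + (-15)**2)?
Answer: 71415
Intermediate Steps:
207*(120 + (-15)**2) = 207*(120 + 225) = 207*345 = 71415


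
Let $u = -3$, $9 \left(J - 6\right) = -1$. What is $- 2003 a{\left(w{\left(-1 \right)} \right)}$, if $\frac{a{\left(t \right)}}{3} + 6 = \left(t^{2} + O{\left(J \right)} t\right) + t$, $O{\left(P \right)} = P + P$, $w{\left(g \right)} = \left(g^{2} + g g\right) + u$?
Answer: $\frac{320480}{3} \approx 1.0683 \cdot 10^{5}$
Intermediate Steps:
$J = \frac{53}{9}$ ($J = 6 + \frac{1}{9} \left(-1\right) = 6 - \frac{1}{9} = \frac{53}{9} \approx 5.8889$)
$w{\left(g \right)} = -3 + 2 g^{2}$ ($w{\left(g \right)} = \left(g^{2} + g g\right) - 3 = \left(g^{2} + g^{2}\right) - 3 = 2 g^{2} - 3 = -3 + 2 g^{2}$)
$O{\left(P \right)} = 2 P$
$a{\left(t \right)} = -18 + 3 t^{2} + \frac{115 t}{3}$ ($a{\left(t \right)} = -18 + 3 \left(\left(t^{2} + 2 \cdot \frac{53}{9} t\right) + t\right) = -18 + 3 \left(\left(t^{2} + \frac{106 t}{9}\right) + t\right) = -18 + 3 \left(t^{2} + \frac{115 t}{9}\right) = -18 + \left(3 t^{2} + \frac{115 t}{3}\right) = -18 + 3 t^{2} + \frac{115 t}{3}$)
$- 2003 a{\left(w{\left(-1 \right)} \right)} = - 2003 \left(-18 + 3 \left(-3 + 2 \left(-1\right)^{2}\right)^{2} + \frac{115 \left(-3 + 2 \left(-1\right)^{2}\right)}{3}\right) = - 2003 \left(-18 + 3 \left(-3 + 2 \cdot 1\right)^{2} + \frac{115 \left(-3 + 2 \cdot 1\right)}{3}\right) = - 2003 \left(-18 + 3 \left(-3 + 2\right)^{2} + \frac{115 \left(-3 + 2\right)}{3}\right) = - 2003 \left(-18 + 3 \left(-1\right)^{2} + \frac{115}{3} \left(-1\right)\right) = - 2003 \left(-18 + 3 \cdot 1 - \frac{115}{3}\right) = - 2003 \left(-18 + 3 - \frac{115}{3}\right) = \left(-2003\right) \left(- \frac{160}{3}\right) = \frac{320480}{3}$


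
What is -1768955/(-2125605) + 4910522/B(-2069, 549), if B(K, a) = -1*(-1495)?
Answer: 2088094940707/635555895 ≈ 3285.5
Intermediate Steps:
B(K, a) = 1495
-1768955/(-2125605) + 4910522/B(-2069, 549) = -1768955/(-2125605) + 4910522/1495 = -1768955*(-1/2125605) + 4910522*(1/1495) = 353791/425121 + 4910522/1495 = 2088094940707/635555895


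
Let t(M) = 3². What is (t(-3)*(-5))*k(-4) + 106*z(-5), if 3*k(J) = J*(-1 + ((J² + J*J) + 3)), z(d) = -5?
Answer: 1510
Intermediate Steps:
t(M) = 9
k(J) = J*(2 + 2*J²)/3 (k(J) = (J*(-1 + ((J² + J*J) + 3)))/3 = (J*(-1 + ((J² + J²) + 3)))/3 = (J*(-1 + (2*J² + 3)))/3 = (J*(-1 + (3 + 2*J²)))/3 = (J*(2 + 2*J²))/3 = J*(2 + 2*J²)/3)
(t(-3)*(-5))*k(-4) + 106*z(-5) = (9*(-5))*((⅔)*(-4)*(1 + (-4)²)) + 106*(-5) = -30*(-4)*(1 + 16) - 530 = -30*(-4)*17 - 530 = -45*(-136/3) - 530 = 2040 - 530 = 1510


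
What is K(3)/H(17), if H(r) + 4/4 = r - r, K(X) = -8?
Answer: 8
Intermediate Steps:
H(r) = -1 (H(r) = -1 + (r - r) = -1 + 0 = -1)
K(3)/H(17) = -8/(-1) = -8*(-1) = 8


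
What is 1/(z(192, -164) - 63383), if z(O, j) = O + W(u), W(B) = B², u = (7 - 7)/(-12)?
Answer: -1/63191 ≈ -1.5825e-5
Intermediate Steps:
u = 0 (u = 0*(-1/12) = 0)
z(O, j) = O (z(O, j) = O + 0² = O + 0 = O)
1/(z(192, -164) - 63383) = 1/(192 - 63383) = 1/(-63191) = -1/63191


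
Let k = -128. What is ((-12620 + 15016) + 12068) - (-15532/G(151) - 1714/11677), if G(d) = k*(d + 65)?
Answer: 1167376542113/80711424 ≈ 14464.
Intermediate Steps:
G(d) = -8320 - 128*d (G(d) = -128*(d + 65) = -128*(65 + d) = -8320 - 128*d)
((-12620 + 15016) + 12068) - (-15532/G(151) - 1714/11677) = ((-12620 + 15016) + 12068) - (-15532/(-8320 - 128*151) - 1714/11677) = (2396 + 12068) - (-15532/(-8320 - 19328) - 1714*1/11677) = 14464 - (-15532/(-27648) - 1714/11677) = 14464 - (-15532*(-1/27648) - 1714/11677) = 14464 - (3883/6912 - 1714/11677) = 14464 - 1*33494623/80711424 = 14464 - 33494623/80711424 = 1167376542113/80711424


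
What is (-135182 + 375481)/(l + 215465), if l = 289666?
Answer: 240299/505131 ≈ 0.47572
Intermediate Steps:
(-135182 + 375481)/(l + 215465) = (-135182 + 375481)/(289666 + 215465) = 240299/505131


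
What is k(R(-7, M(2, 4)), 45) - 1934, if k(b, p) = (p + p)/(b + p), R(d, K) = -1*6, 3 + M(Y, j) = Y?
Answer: -25112/13 ≈ -1931.7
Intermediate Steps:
M(Y, j) = -3 + Y
R(d, K) = -6
k(b, p) = 2*p/(b + p) (k(b, p) = (2*p)/(b + p) = 2*p/(b + p))
k(R(-7, M(2, 4)), 45) - 1934 = 2*45/(-6 + 45) - 1934 = 2*45/39 - 1934 = 2*45*(1/39) - 1934 = 30/13 - 1934 = -25112/13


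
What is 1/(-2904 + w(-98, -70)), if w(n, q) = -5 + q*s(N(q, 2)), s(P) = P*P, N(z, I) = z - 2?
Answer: -1/365789 ≈ -2.7338e-6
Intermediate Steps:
N(z, I) = -2 + z
s(P) = P²
w(n, q) = -5 + q*(-2 + q)²
1/(-2904 + w(-98, -70)) = 1/(-2904 + (-5 - 70*(-2 - 70)²)) = 1/(-2904 + (-5 - 70*(-72)²)) = 1/(-2904 + (-5 - 70*5184)) = 1/(-2904 + (-5 - 362880)) = 1/(-2904 - 362885) = 1/(-365789) = -1/365789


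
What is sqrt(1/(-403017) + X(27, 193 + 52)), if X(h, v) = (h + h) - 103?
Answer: I*sqrt(7958712815178)/403017 ≈ 7.0*I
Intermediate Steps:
X(h, v) = -103 + 2*h (X(h, v) = 2*h - 103 = -103 + 2*h)
sqrt(1/(-403017) + X(27, 193 + 52)) = sqrt(1/(-403017) + (-103 + 2*27)) = sqrt(-1/403017 + (-103 + 54)) = sqrt(-1/403017 - 49) = sqrt(-19747834/403017) = I*sqrt(7958712815178)/403017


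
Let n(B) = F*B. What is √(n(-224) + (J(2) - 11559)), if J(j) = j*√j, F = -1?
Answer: √(-11335 + 2*√2) ≈ 106.45*I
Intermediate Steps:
J(j) = j^(3/2)
n(B) = -B
√(n(-224) + (J(2) - 11559)) = √(-1*(-224) + (2^(3/2) - 11559)) = √(224 + (2*√2 - 11559)) = √(224 + (-11559 + 2*√2)) = √(-11335 + 2*√2)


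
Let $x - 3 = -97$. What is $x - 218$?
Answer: $-312$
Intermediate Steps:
$x = -94$ ($x = 3 - 97 = -94$)
$x - 218 = -94 - 218 = -312$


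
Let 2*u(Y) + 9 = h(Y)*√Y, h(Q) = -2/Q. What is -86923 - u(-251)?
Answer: -173837/2 - I*√251/251 ≈ -86919.0 - 0.063119*I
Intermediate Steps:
u(Y) = -9/2 - 1/√Y (u(Y) = -9/2 + ((-2/Y)*√Y)/2 = -9/2 + (-2/√Y)/2 = -9/2 - 1/√Y)
-86923 - u(-251) = -86923 - (-9/2 - 1/√(-251)) = -86923 - (-9/2 - (-1)*I*√251/251) = -86923 - (-9/2 + I*√251/251) = -86923 + (9/2 - I*√251/251) = -173837/2 - I*√251/251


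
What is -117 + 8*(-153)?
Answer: -1341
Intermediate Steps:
-117 + 8*(-153) = -117 - 1224 = -1341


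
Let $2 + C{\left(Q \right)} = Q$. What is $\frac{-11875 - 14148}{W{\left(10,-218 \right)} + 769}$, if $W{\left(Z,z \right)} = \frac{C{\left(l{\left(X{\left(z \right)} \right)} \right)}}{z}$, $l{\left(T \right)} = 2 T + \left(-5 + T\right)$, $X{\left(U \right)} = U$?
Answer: $- \frac{5673014}{168303} \approx -33.707$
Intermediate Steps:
$l{\left(T \right)} = -5 + 3 T$
$C{\left(Q \right)} = -2 + Q$
$W{\left(Z,z \right)} = \frac{-7 + 3 z}{z}$ ($W{\left(Z,z \right)} = \frac{-2 + \left(-5 + 3 z\right)}{z} = \frac{-7 + 3 z}{z}$)
$\frac{-11875 - 14148}{W{\left(10,-218 \right)} + 769} = \frac{-11875 - 14148}{\left(3 - \frac{7}{-218}\right) + 769} = - \frac{26023}{\left(3 - - \frac{7}{218}\right) + 769} = - \frac{26023}{\left(3 + \frac{7}{218}\right) + 769} = - \frac{26023}{\frac{661}{218} + 769} = - \frac{26023}{\frac{168303}{218}} = \left(-26023\right) \frac{218}{168303} = - \frac{5673014}{168303}$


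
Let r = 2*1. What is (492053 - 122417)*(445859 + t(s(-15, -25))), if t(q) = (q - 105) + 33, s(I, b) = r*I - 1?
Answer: 164767464816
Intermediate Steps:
r = 2
s(I, b) = -1 + 2*I (s(I, b) = 2*I - 1 = -1 + 2*I)
t(q) = -72 + q (t(q) = (-105 + q) + 33 = -72 + q)
(492053 - 122417)*(445859 + t(s(-15, -25))) = (492053 - 122417)*(445859 + (-72 + (-1 + 2*(-15)))) = 369636*(445859 + (-72 + (-1 - 30))) = 369636*(445859 + (-72 - 31)) = 369636*(445859 - 103) = 369636*445756 = 164767464816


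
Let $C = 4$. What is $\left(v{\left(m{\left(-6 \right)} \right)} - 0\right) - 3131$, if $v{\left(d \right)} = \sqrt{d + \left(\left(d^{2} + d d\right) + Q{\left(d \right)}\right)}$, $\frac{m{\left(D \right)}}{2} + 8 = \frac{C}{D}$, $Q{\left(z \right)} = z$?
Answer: $-3131 + \frac{14 \sqrt{26}}{3} \approx -3107.2$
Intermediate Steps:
$m{\left(D \right)} = -16 + \frac{8}{D}$ ($m{\left(D \right)} = -16 + 2 \frac{4}{D} = -16 + \frac{8}{D}$)
$v{\left(d \right)} = \sqrt{2 d + 2 d^{2}}$ ($v{\left(d \right)} = \sqrt{d + \left(\left(d^{2} + d d\right) + d\right)} = \sqrt{d + \left(\left(d^{2} + d^{2}\right) + d\right)} = \sqrt{d + \left(2 d^{2} + d\right)} = \sqrt{d + \left(d + 2 d^{2}\right)} = \sqrt{2 d + 2 d^{2}}$)
$\left(v{\left(m{\left(-6 \right)} \right)} - 0\right) - 3131 = \left(\sqrt{2} \sqrt{\left(-16 + \frac{8}{-6}\right) \left(1 - \left(16 - \frac{8}{-6}\right)\right)} - 0\right) - 3131 = \left(\sqrt{2} \sqrt{\left(-16 + 8 \left(- \frac{1}{6}\right)\right) \left(1 + \left(-16 + 8 \left(- \frac{1}{6}\right)\right)\right)} + 0\right) - 3131 = \left(\sqrt{2} \sqrt{\left(-16 - \frac{4}{3}\right) \left(1 - \frac{52}{3}\right)} + 0\right) - 3131 = \left(\sqrt{2} \sqrt{- \frac{52 \left(1 - \frac{52}{3}\right)}{3}} + 0\right) - 3131 = \left(\sqrt{2} \sqrt{\left(- \frac{52}{3}\right) \left(- \frac{49}{3}\right)} + 0\right) - 3131 = \left(\sqrt{2} \sqrt{\frac{2548}{9}} + 0\right) - 3131 = \left(\sqrt{2} \frac{14 \sqrt{13}}{3} + 0\right) - 3131 = \left(\frac{14 \sqrt{26}}{3} + 0\right) - 3131 = \frac{14 \sqrt{26}}{3} - 3131 = -3131 + \frac{14 \sqrt{26}}{3}$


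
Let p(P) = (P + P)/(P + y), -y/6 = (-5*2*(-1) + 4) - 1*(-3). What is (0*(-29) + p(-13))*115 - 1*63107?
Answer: -63081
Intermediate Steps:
y = -102 (y = -6*((-5*2*(-1) + 4) - 1*(-3)) = -6*((-10*(-1) + 4) + 3) = -6*((10 + 4) + 3) = -6*(14 + 3) = -6*17 = -102)
p(P) = 2*P/(-102 + P) (p(P) = (P + P)/(P - 102) = (2*P)/(-102 + P) = 2*P/(-102 + P))
(0*(-29) + p(-13))*115 - 1*63107 = (0*(-29) + 2*(-13)/(-102 - 13))*115 - 1*63107 = (0 + 2*(-13)/(-115))*115 - 63107 = (0 + 2*(-13)*(-1/115))*115 - 63107 = (0 + 26/115)*115 - 63107 = (26/115)*115 - 63107 = 26 - 63107 = -63081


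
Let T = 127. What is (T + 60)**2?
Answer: 34969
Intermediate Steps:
(T + 60)**2 = (127 + 60)**2 = 187**2 = 34969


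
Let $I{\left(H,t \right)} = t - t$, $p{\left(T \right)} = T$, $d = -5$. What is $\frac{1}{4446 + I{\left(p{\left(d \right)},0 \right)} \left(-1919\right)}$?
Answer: $\frac{1}{4446} \approx 0.00022492$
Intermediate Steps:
$I{\left(H,t \right)} = 0$
$\frac{1}{4446 + I{\left(p{\left(d \right)},0 \right)} \left(-1919\right)} = \frac{1}{4446 + 0 \left(-1919\right)} = \frac{1}{4446 + 0} = \frac{1}{4446}$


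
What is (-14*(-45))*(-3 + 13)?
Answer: 6300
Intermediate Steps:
(-14*(-45))*(-3 + 13) = 630*10 = 6300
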